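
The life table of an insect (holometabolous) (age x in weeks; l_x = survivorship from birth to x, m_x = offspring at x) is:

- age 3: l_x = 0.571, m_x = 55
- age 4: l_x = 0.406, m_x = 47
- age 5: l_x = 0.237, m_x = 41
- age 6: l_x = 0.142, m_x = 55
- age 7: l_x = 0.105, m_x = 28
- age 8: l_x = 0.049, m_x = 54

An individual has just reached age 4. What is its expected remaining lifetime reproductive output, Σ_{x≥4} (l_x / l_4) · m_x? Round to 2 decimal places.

l_4 = 0.406. Conditional survival from age 4 to x is l_x / l_4.
  x=4: (0.406/0.406) × 47 = 47.0000
  x=5: (0.237/0.406) × 41 = 23.9335
  x=6: (0.142/0.406) × 55 = 19.2365
  x=7: (0.105/0.406) × 28 = 7.2414
  x=8: (0.049/0.406) × 54 = 6.5172
Sum = 47.0000 + 23.9335 + 19.2365 + 7.2414 + 6.5172 = 103.9286

103.93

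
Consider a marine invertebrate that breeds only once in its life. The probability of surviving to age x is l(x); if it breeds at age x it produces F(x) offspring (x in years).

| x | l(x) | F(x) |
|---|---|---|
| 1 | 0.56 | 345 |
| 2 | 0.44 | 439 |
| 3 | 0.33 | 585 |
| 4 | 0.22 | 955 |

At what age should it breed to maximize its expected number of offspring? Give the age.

Expected offspring if breeding at age x = l(x) × F(x):
  age 1: 0.56 × 345 = 193.200
  age 2: 0.44 × 439 = 193.160
  age 3: 0.33 × 585 = 193.050
  age 4: 0.22 × 955 = 210.100
Maximum at age 4 (210.100).

4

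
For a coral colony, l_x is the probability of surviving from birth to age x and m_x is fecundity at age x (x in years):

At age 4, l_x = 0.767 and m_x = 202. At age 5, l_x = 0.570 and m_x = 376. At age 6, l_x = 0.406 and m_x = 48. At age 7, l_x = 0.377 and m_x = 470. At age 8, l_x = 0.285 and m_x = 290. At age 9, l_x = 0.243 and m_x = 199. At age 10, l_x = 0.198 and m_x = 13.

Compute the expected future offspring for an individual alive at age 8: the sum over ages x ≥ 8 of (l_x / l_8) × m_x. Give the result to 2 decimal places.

468.71

l_8 = 0.285. Conditional survival from age 8 to x is l_x / l_8.
  x=8: (0.285/0.285) × 290 = 290.0000
  x=9: (0.243/0.285) × 199 = 169.6737
  x=10: (0.198/0.285) × 13 = 9.0316
Sum = 290.0000 + 169.6737 + 9.0316 = 468.7053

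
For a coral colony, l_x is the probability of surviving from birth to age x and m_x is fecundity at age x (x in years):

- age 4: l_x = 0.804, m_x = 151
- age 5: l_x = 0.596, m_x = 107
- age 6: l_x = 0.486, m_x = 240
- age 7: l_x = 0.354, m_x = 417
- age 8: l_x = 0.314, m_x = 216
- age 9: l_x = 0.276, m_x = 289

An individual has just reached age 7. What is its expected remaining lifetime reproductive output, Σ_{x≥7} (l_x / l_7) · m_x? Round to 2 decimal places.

l_7 = 0.354. Conditional survival from age 7 to x is l_x / l_7.
  x=7: (0.354/0.354) × 417 = 417.0000
  x=8: (0.314/0.354) × 216 = 191.5932
  x=9: (0.276/0.354) × 289 = 225.3220
Sum = 417.0000 + 191.5932 + 225.3220 = 833.9153

833.92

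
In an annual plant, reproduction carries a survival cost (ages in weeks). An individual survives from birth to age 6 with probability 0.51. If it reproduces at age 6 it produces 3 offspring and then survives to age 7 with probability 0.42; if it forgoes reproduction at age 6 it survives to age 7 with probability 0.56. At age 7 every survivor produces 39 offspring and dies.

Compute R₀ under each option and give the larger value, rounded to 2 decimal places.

breed at age 6: R₀ = 0.51 × (3 + 0.42 × 39) = 0.51 × 19.3800 = 9.8838
delay to age 7: R₀ = 0.51 × (0.56 × 39) = 0.51 × 21.8400 = 11.1384
Higher: delay to age 7 (11.1384).

11.14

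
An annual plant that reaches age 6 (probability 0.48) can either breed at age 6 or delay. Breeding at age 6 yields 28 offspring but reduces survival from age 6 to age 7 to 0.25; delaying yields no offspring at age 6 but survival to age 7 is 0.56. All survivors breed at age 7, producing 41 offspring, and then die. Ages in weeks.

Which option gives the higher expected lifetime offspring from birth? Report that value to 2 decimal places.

breed at age 6: R₀ = 0.48 × (28 + 0.25 × 41) = 0.48 × 38.2500 = 18.3600
delay to age 7: R₀ = 0.48 × (0.56 × 41) = 0.48 × 22.9600 = 11.0208
Higher: breed at age 6 (18.3600).

18.36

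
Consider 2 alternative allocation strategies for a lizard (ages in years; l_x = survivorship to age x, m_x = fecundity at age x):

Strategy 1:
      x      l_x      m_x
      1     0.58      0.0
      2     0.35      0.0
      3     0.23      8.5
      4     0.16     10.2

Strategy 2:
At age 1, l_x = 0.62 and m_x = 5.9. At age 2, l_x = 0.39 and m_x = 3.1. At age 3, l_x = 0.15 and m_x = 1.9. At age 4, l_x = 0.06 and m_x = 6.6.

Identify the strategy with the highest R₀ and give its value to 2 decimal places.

Strategy 1: R₀ = 0.58×0.0 + 0.35×0.0 + 0.23×8.5 + 0.16×10.2 = 3.5870
Strategy 2: R₀ = 0.62×5.9 + 0.39×3.1 + 0.15×1.9 + 0.06×6.6 = 5.5480
Highest R₀: strategy 2 with 5.5480.

5.55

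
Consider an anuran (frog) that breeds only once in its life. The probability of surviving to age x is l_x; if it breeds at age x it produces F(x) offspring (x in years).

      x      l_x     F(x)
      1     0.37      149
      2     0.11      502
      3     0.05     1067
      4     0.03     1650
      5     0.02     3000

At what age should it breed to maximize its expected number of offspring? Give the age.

5

Expected offspring if breeding at age x = l_x × F(x):
  age 1: 0.37 × 149 = 55.130
  age 2: 0.11 × 502 = 55.220
  age 3: 0.05 × 1067 = 53.350
  age 4: 0.03 × 1650 = 49.500
  age 5: 0.02 × 3000 = 60.000
Maximum at age 5 (60.000).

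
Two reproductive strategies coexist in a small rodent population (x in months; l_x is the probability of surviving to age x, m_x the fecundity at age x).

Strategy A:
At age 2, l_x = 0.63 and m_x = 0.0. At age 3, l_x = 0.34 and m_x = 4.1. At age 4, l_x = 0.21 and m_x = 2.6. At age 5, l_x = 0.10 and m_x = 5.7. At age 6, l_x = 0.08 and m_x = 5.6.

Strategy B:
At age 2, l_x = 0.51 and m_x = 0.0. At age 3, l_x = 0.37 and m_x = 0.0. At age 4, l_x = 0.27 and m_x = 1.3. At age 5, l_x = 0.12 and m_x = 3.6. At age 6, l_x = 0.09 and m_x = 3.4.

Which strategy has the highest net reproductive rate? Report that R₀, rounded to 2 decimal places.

2.96

Strategy A: R₀ = 0.63×0.0 + 0.34×4.1 + 0.21×2.6 + 0.10×5.7 + 0.08×5.6 = 2.9580
Strategy B: R₀ = 0.51×0.0 + 0.37×0.0 + 0.27×1.3 + 0.12×3.6 + 0.09×3.4 = 1.0890
Highest R₀: strategy A with 2.9580.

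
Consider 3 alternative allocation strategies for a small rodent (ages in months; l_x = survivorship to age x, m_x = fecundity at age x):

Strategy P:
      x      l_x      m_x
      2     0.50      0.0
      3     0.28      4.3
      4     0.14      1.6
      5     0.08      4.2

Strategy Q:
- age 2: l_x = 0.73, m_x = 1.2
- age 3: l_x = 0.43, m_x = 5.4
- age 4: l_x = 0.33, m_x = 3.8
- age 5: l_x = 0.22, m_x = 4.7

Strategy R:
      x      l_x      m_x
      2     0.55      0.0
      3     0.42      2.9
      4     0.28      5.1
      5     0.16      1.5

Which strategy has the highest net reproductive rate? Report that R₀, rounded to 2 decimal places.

5.49

Strategy P: R₀ = 0.50×0.0 + 0.28×4.3 + 0.14×1.6 + 0.08×4.2 = 1.7640
Strategy Q: R₀ = 0.73×1.2 + 0.43×5.4 + 0.33×3.8 + 0.22×4.7 = 5.4860
Strategy R: R₀ = 0.55×0.0 + 0.42×2.9 + 0.28×5.1 + 0.16×1.5 = 2.8860
Highest R₀: strategy Q with 5.4860.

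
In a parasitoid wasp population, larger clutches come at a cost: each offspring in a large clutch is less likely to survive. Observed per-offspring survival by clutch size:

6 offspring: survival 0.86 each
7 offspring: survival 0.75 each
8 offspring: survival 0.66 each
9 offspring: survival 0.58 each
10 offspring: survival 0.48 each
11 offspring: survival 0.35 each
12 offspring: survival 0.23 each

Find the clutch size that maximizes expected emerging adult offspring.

8

Expected emerging adult offspring = c × s(c):
  c=6: 6 × 0.86 = 5.160
  c=7: 7 × 0.75 = 5.250
  c=8: 8 × 0.66 = 5.280
  c=9: 9 × 0.58 = 5.220
  c=10: 10 × 0.48 = 4.800
  c=11: 11 × 0.35 = 3.850
  c=12: 12 × 0.23 = 2.760
Maximum at c = 8 (5.280 emerging adult offspring).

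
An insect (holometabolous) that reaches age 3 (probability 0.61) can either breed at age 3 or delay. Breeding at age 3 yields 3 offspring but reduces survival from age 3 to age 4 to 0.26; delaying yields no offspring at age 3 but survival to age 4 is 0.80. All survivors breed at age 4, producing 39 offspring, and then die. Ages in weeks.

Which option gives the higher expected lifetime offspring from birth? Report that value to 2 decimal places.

breed at age 3: R₀ = 0.61 × (3 + 0.26 × 39) = 0.61 × 13.1400 = 8.0154
delay to age 4: R₀ = 0.61 × (0.80 × 39) = 0.61 × 31.2000 = 19.0320
Higher: delay to age 4 (19.0320).

19.03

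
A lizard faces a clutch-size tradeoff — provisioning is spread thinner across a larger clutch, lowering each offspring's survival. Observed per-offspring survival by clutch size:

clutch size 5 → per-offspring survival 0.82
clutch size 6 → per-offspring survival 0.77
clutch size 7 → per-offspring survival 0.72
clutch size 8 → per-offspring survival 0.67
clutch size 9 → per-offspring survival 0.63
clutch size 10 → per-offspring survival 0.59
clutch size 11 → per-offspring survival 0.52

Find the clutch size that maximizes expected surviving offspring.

Expected surviving offspring = c × s(c):
  c=5: 5 × 0.82 = 4.100
  c=6: 6 × 0.77 = 4.620
  c=7: 7 × 0.72 = 5.040
  c=8: 8 × 0.67 = 5.360
  c=9: 9 × 0.63 = 5.670
  c=10: 10 × 0.59 = 5.900
  c=11: 11 × 0.52 = 5.720
Maximum at c = 10 (5.900 surviving offspring).

10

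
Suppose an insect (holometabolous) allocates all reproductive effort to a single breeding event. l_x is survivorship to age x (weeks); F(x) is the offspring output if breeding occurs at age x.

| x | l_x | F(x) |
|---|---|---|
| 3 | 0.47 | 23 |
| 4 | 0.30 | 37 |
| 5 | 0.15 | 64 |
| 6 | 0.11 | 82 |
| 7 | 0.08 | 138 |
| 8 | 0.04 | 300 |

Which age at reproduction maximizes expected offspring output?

8

Expected offspring if breeding at age x = l_x × F(x):
  age 3: 0.47 × 23 = 10.810
  age 4: 0.30 × 37 = 11.100
  age 5: 0.15 × 64 = 9.600
  age 6: 0.11 × 82 = 9.020
  age 7: 0.08 × 138 = 11.040
  age 8: 0.04 × 300 = 12.000
Maximum at age 8 (12.000).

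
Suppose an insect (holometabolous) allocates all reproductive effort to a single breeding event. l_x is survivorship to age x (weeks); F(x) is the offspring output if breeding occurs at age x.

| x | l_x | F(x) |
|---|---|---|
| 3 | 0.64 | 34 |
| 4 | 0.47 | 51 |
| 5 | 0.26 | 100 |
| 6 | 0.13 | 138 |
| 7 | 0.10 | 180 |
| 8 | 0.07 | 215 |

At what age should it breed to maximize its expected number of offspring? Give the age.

Expected offspring if breeding at age x = l_x × F(x):
  age 3: 0.64 × 34 = 21.760
  age 4: 0.47 × 51 = 23.970
  age 5: 0.26 × 100 = 26.000
  age 6: 0.13 × 138 = 17.940
  age 7: 0.10 × 180 = 18.000
  age 8: 0.07 × 215 = 15.050
Maximum at age 5 (26.000).

5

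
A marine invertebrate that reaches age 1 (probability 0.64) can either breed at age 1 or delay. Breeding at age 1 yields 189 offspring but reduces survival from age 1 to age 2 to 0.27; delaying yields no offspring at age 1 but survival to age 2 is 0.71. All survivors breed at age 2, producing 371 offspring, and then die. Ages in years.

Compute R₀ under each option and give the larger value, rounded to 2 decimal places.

breed at age 1: R₀ = 0.64 × (189 + 0.27 × 371) = 0.64 × 289.1700 = 185.0688
delay to age 2: R₀ = 0.64 × (0.71 × 371) = 0.64 × 263.4100 = 168.5824
Higher: breed at age 1 (185.0688).

185.07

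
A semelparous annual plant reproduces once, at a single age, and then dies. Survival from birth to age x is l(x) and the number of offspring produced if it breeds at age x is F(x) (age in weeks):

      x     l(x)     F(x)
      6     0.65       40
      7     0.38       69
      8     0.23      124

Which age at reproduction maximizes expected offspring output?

8

Expected offspring if breeding at age x = l(x) × F(x):
  age 6: 0.65 × 40 = 26.000
  age 7: 0.38 × 69 = 26.220
  age 8: 0.23 × 124 = 28.520
Maximum at age 8 (28.520).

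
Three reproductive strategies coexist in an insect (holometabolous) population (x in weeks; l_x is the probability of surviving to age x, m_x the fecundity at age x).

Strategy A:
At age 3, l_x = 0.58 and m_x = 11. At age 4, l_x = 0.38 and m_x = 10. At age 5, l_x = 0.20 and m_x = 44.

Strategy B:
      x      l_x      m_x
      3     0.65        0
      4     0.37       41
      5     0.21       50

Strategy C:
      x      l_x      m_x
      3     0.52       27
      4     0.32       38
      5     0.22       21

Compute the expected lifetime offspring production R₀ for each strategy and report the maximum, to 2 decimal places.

30.82

Strategy A: R₀ = 0.58×11 + 0.38×10 + 0.20×44 = 18.9800
Strategy B: R₀ = 0.65×0 + 0.37×41 + 0.21×50 = 25.6700
Strategy C: R₀ = 0.52×27 + 0.32×38 + 0.22×21 = 30.8200
Highest R₀: strategy C with 30.8200.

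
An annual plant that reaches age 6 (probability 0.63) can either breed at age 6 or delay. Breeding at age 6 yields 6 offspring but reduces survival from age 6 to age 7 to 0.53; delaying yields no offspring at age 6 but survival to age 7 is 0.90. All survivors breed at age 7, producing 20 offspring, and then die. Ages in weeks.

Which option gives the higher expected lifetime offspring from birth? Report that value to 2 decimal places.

breed at age 6: R₀ = 0.63 × (6 + 0.53 × 20) = 0.63 × 16.6000 = 10.4580
delay to age 7: R₀ = 0.63 × (0.90 × 20) = 0.63 × 18.0000 = 11.3400
Higher: delay to age 7 (11.3400).

11.34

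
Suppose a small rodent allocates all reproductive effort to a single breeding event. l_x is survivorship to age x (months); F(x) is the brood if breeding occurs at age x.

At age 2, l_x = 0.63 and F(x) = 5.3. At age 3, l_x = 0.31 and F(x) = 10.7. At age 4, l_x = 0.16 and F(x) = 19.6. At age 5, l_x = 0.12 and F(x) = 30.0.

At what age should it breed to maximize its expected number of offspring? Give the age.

5

Expected offspring if breeding at age x = l_x × F(x):
  age 2: 0.63 × 5.3 = 3.339
  age 3: 0.31 × 10.7 = 3.317
  age 4: 0.16 × 19.6 = 3.136
  age 5: 0.12 × 30.0 = 3.600
Maximum at age 5 (3.600).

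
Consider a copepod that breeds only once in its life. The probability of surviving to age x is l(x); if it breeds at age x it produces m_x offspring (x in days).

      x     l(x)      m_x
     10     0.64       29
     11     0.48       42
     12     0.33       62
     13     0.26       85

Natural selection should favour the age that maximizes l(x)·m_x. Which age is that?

Expected offspring if breeding at age x = l(x) × m_x:
  age 10: 0.64 × 29 = 18.560
  age 11: 0.48 × 42 = 20.160
  age 12: 0.33 × 62 = 20.460
  age 13: 0.26 × 85 = 22.100
Maximum at age 13 (22.100).

13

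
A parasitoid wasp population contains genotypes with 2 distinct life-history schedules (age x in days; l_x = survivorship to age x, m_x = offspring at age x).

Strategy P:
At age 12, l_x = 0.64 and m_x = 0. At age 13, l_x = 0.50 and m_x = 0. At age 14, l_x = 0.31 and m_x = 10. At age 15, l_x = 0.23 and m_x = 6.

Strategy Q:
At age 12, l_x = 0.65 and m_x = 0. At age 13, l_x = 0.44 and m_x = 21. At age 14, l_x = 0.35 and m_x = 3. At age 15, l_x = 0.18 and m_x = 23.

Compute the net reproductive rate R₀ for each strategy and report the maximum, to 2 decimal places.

Strategy P: R₀ = 0.64×0 + 0.50×0 + 0.31×10 + 0.23×6 = 4.4800
Strategy Q: R₀ = 0.65×0 + 0.44×21 + 0.35×3 + 0.18×23 = 14.4300
Highest R₀: strategy Q with 14.4300.

14.43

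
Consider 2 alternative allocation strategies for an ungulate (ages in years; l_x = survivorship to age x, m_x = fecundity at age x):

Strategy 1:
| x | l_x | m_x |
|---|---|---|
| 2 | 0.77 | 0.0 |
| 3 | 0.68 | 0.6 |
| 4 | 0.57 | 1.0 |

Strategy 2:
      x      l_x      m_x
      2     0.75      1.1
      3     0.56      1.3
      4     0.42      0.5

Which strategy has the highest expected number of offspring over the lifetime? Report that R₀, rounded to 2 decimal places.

Strategy 1: R₀ = 0.77×0.0 + 0.68×0.6 + 0.57×1.0 = 0.9780
Strategy 2: R₀ = 0.75×1.1 + 0.56×1.3 + 0.42×0.5 = 1.7630
Highest R₀: strategy 2 with 1.7630.

1.76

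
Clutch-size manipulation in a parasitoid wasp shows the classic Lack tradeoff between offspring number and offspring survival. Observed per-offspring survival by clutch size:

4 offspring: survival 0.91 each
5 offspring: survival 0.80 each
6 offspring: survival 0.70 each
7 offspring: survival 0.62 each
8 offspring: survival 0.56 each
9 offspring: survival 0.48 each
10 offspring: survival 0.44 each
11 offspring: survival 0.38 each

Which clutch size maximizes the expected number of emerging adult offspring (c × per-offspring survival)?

Expected emerging adult offspring = c × s(c):
  c=4: 4 × 0.91 = 3.640
  c=5: 5 × 0.80 = 4.000
  c=6: 6 × 0.70 = 4.200
  c=7: 7 × 0.62 = 4.340
  c=8: 8 × 0.56 = 4.480
  c=9: 9 × 0.48 = 4.320
  c=10: 10 × 0.44 = 4.400
  c=11: 11 × 0.38 = 4.180
Maximum at c = 8 (4.480 emerging adult offspring).

8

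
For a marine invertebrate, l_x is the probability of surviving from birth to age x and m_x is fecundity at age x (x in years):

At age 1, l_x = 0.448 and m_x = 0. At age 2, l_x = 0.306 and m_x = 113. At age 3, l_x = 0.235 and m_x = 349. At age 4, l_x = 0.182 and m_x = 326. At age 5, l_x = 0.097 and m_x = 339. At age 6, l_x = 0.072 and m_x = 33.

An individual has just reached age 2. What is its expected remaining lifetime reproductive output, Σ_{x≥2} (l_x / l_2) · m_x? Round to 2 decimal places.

l_2 = 0.306. Conditional survival from age 2 to x is l_x / l_2.
  x=2: (0.306/0.306) × 113 = 113.0000
  x=3: (0.235/0.306) × 349 = 268.0229
  x=4: (0.182/0.306) × 326 = 193.8954
  x=5: (0.097/0.306) × 339 = 107.4608
  x=6: (0.072/0.306) × 33 = 7.7647
Sum = 113.0000 + 268.0229 + 193.8954 + 107.4608 + 7.7647 = 690.1438

690.14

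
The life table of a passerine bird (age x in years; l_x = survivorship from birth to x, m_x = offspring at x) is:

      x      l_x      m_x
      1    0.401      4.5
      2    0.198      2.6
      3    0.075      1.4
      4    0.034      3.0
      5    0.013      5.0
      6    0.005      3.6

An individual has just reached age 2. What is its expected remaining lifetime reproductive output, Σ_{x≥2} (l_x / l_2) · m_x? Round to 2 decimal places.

l_2 = 0.198. Conditional survival from age 2 to x is l_x / l_2.
  x=2: (0.198/0.198) × 2.6 = 2.6000
  x=3: (0.075/0.198) × 1.4 = 0.5303
  x=4: (0.034/0.198) × 3.0 = 0.5152
  x=5: (0.013/0.198) × 5.0 = 0.3283
  x=6: (0.005/0.198) × 3.6 = 0.0909
Sum = 2.6000 + 0.5303 + 0.5152 + 0.3283 + 0.0909 = 4.0646

4.06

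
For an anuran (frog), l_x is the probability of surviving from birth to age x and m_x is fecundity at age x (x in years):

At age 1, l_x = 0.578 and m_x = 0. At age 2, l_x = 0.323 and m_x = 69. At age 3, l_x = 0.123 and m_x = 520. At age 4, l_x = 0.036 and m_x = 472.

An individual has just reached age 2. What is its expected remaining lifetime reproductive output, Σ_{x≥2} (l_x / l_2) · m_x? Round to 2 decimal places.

319.63

l_2 = 0.323. Conditional survival from age 2 to x is l_x / l_2.
  x=2: (0.323/0.323) × 69 = 69.0000
  x=3: (0.123/0.323) × 520 = 198.0186
  x=4: (0.036/0.323) × 472 = 52.6068
Sum = 69.0000 + 198.0186 + 52.6068 = 319.6254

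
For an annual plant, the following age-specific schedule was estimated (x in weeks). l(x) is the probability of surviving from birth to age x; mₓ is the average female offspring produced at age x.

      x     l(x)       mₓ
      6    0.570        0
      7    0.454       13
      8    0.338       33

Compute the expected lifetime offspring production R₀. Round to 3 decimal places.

17.056

R₀ = Σ l(x) mₓ:
  age 6: 0.570 × 0 = 0.0000
  age 7: 0.454 × 13 = 5.9020
  age 8: 0.338 × 33 = 11.1540
R₀ = 0.0000 + 5.9020 + 11.1540 = 17.0560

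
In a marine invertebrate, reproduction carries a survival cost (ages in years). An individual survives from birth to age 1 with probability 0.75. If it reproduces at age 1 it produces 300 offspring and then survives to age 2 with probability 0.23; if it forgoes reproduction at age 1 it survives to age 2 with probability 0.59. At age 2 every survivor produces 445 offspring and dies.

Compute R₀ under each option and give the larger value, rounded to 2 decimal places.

301.76

breed at age 1: R₀ = 0.75 × (300 + 0.23 × 445) = 0.75 × 402.3500 = 301.7625
delay to age 2: R₀ = 0.75 × (0.59 × 445) = 0.75 × 262.5500 = 196.9125
Higher: breed at age 1 (301.7625).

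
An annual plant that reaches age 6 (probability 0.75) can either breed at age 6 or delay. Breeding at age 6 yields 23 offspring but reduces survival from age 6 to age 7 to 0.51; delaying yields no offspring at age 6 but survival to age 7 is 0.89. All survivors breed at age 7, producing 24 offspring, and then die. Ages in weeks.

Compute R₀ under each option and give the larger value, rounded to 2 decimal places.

26.43

breed at age 6: R₀ = 0.75 × (23 + 0.51 × 24) = 0.75 × 35.2400 = 26.4300
delay to age 7: R₀ = 0.75 × (0.89 × 24) = 0.75 × 21.3600 = 16.0200
Higher: breed at age 6 (26.4300).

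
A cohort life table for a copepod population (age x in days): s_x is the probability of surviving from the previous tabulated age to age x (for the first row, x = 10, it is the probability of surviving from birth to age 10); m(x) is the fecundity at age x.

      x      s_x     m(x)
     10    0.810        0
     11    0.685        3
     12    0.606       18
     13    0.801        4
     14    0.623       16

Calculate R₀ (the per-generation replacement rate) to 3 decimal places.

11.479

Survivorship from birth: l_x = s_10·s_11·…·s_x.
  l_10 = 0.81000
  l_11 = 0.55485
  l_12 = 0.33624
  l_13 = 0.26933
  l_14 = 0.16779
R₀ = Σ l_x m(x):
  age 10: 0.81000 × 0 = 0.0000
  age 11: 0.55485 × 3 = 1.6645
  age 12: 0.33624 × 18 = 6.0523
  age 13: 0.26933 × 4 = 1.0773
  age 14: 0.16779 × 16 = 2.6846
R₀ = 0.0000 + 1.6645 + 6.0523 + 1.0773 + 2.6846 = 11.4788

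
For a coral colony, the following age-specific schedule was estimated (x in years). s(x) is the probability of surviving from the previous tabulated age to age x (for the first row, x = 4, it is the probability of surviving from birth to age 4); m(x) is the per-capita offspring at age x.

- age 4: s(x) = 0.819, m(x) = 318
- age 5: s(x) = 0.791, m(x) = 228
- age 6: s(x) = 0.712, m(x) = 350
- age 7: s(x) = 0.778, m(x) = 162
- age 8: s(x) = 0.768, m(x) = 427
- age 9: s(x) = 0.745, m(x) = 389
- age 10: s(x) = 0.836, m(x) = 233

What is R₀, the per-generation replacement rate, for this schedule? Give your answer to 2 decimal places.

Survivorship from birth: l_x = s_4·s_5·…·s_x.
  l_4 = 0.81900
  l_5 = 0.64783
  l_6 = 0.46125
  l_7 = 0.35886
  l_8 = 0.27560
  l_9 = 0.20532
  l_10 = 0.17165
R₀ = Σ l_x m(x):
  age 4: 0.81900 × 318 = 260.4420
  age 5: 0.64783 × 228 = 147.7052
  age 6: 0.46125 × 350 = 161.4375
  age 7: 0.35886 × 162 = 58.1353
  age 8: 0.27560 × 427 = 117.6812
  age 9: 0.20532 × 389 = 79.8695
  age 10: 0.17165 × 233 = 39.9945
R₀ = 260.4420 + 147.7052 + 161.4375 + 58.1353 + 117.6812 + 79.8695 + 39.9945 = 865.2652

865.27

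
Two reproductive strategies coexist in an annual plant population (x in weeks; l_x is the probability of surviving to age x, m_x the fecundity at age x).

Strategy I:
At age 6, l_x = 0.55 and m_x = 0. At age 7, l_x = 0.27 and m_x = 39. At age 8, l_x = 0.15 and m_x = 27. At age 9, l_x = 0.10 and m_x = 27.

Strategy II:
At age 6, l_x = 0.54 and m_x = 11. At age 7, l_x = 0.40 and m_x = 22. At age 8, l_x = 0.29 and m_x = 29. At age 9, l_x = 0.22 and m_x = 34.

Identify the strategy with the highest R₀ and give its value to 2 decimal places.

Strategy I: R₀ = 0.55×0 + 0.27×39 + 0.15×27 + 0.10×27 = 17.2800
Strategy II: R₀ = 0.54×11 + 0.40×22 + 0.29×29 + 0.22×34 = 30.6300
Highest R₀: strategy II with 30.6300.

30.63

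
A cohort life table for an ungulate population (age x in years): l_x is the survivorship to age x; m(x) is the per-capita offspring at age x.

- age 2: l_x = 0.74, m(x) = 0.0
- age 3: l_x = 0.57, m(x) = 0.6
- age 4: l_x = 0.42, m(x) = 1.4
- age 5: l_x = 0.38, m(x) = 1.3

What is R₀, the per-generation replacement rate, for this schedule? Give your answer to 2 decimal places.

R₀ = Σ l_x m(x):
  age 2: 0.74 × 0.0 = 0.0000
  age 3: 0.57 × 0.6 = 0.3420
  age 4: 0.42 × 1.4 = 0.5880
  age 5: 0.38 × 1.3 = 0.4940
R₀ = 0.0000 + 0.3420 + 0.5880 + 0.4940 = 1.4240

1.42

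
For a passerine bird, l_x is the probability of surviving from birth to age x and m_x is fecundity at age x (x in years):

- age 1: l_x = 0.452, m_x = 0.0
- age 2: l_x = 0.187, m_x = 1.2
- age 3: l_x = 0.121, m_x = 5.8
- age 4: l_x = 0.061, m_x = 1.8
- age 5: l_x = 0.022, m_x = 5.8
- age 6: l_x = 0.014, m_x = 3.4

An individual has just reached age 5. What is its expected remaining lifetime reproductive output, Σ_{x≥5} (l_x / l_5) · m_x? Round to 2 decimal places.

7.96

l_5 = 0.022. Conditional survival from age 5 to x is l_x / l_5.
  x=5: (0.022/0.022) × 5.8 = 5.8000
  x=6: (0.014/0.022) × 3.4 = 2.1636
Sum = 5.8000 + 2.1636 = 7.9636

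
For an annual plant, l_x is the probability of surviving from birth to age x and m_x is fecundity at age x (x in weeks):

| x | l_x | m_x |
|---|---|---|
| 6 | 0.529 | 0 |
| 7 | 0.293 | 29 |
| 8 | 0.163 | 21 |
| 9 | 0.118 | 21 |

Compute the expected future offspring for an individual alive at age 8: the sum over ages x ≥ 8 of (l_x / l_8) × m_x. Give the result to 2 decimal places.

36.20

l_8 = 0.163. Conditional survival from age 8 to x is l_x / l_8.
  x=8: (0.163/0.163) × 21 = 21.0000
  x=9: (0.118/0.163) × 21 = 15.2025
Sum = 21.0000 + 15.2025 = 36.2025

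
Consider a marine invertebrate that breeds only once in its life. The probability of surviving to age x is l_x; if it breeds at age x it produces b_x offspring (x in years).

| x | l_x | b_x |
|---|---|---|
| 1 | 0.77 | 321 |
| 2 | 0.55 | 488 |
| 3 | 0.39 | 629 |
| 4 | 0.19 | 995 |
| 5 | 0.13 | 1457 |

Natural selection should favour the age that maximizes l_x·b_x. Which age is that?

2

Expected offspring if breeding at age x = l_x × b_x:
  age 1: 0.77 × 321 = 247.170
  age 2: 0.55 × 488 = 268.400
  age 3: 0.39 × 629 = 245.310
  age 4: 0.19 × 995 = 189.050
  age 5: 0.13 × 1457 = 189.410
Maximum at age 2 (268.400).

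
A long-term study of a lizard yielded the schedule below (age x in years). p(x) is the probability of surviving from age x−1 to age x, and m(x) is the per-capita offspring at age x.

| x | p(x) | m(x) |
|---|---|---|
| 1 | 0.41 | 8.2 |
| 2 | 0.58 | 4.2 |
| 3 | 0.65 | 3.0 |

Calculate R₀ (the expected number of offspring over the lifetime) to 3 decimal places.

4.824

Survivorship from birth: l_x = p_1·p_2·…·p_x.
  l_1 = 0.41000
  l_2 = 0.23780
  l_3 = 0.15457
R₀ = Σ l_x m(x):
  age 1: 0.41000 × 8.2 = 3.3620
  age 2: 0.23780 × 4.2 = 0.9988
  age 3: 0.15457 × 3.0 = 0.4637
R₀ = 3.3620 + 0.9988 + 0.4637 = 4.8245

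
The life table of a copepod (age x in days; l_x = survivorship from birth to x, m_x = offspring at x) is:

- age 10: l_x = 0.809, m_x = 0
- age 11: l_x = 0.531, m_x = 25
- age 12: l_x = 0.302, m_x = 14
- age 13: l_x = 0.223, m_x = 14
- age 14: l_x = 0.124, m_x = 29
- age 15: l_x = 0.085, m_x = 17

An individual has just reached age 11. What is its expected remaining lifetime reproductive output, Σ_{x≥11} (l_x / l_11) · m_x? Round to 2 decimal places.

l_11 = 0.531. Conditional survival from age 11 to x is l_x / l_11.
  x=11: (0.531/0.531) × 25 = 25.0000
  x=12: (0.302/0.531) × 14 = 7.9623
  x=13: (0.223/0.531) × 14 = 5.8795
  x=14: (0.124/0.531) × 29 = 6.7721
  x=15: (0.085/0.531) × 17 = 2.7213
Sum = 25.0000 + 7.9623 + 5.8795 + 6.7721 + 2.7213 = 48.3352

48.34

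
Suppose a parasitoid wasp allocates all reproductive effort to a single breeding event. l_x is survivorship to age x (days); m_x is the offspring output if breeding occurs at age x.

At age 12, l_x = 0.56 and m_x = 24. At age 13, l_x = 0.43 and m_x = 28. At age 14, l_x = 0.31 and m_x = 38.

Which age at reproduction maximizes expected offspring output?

Expected offspring if breeding at age x = l_x × m_x:
  age 12: 0.56 × 24 = 13.440
  age 13: 0.43 × 28 = 12.040
  age 14: 0.31 × 38 = 11.780
Maximum at age 12 (13.440).

12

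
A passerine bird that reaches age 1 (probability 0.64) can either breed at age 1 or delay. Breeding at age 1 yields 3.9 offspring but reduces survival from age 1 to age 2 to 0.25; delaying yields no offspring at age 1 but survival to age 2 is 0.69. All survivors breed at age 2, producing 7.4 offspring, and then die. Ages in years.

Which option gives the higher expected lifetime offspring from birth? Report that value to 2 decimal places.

breed at age 1: R₀ = 0.64 × (3.9 + 0.25 × 7.4) = 0.64 × 5.7500 = 3.6800
delay to age 2: R₀ = 0.64 × (0.69 × 7.4) = 0.64 × 5.1060 = 3.2678
Higher: breed at age 1 (3.6800).

3.68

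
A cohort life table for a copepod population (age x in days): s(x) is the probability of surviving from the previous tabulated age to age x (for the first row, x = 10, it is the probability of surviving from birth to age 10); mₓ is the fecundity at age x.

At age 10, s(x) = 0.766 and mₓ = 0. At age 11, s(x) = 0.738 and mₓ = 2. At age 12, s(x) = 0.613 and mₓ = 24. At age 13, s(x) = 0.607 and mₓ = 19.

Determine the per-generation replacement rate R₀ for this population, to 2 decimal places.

13.44

Survivorship from birth: l_x = s_10·s_11·…·s_x.
  l_10 = 0.76600
  l_11 = 0.56531
  l_12 = 0.34653
  l_13 = 0.21035
R₀ = Σ l_x mₓ:
  age 10: 0.76600 × 0 = 0.0000
  age 11: 0.56531 × 2 = 1.1306
  age 12: 0.34653 × 24 = 8.3167
  age 13: 0.21035 × 19 = 3.9967
R₀ = 0.0000 + 1.1306 + 8.3167 + 3.9967 = 13.4440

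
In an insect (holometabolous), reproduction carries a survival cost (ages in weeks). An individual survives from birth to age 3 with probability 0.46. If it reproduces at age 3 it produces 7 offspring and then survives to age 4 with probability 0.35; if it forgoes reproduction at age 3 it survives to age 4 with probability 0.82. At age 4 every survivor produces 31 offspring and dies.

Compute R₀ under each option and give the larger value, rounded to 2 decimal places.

11.69

breed at age 3: R₀ = 0.46 × (7 + 0.35 × 31) = 0.46 × 17.8500 = 8.2110
delay to age 4: R₀ = 0.46 × (0.82 × 31) = 0.46 × 25.4200 = 11.6932
Higher: delay to age 4 (11.6932).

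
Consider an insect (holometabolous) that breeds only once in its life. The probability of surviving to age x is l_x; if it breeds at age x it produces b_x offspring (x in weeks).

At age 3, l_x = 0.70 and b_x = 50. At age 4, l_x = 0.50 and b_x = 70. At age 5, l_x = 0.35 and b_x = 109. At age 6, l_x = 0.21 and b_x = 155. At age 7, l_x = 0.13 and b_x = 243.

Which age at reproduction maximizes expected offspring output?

Expected offspring if breeding at age x = l_x × b_x:
  age 3: 0.70 × 50 = 35.000
  age 4: 0.50 × 70 = 35.000
  age 5: 0.35 × 109 = 38.150
  age 6: 0.21 × 155 = 32.550
  age 7: 0.13 × 243 = 31.590
Maximum at age 5 (38.150).

5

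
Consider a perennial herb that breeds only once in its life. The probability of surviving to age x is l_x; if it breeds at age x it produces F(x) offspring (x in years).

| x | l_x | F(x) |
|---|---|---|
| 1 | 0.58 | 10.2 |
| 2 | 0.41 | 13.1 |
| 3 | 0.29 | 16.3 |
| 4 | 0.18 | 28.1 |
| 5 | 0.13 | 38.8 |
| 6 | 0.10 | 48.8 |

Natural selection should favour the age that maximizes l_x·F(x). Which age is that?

1

Expected offspring if breeding at age x = l_x × F(x):
  age 1: 0.58 × 10.2 = 5.916
  age 2: 0.41 × 13.1 = 5.371
  age 3: 0.29 × 16.3 = 4.727
  age 4: 0.18 × 28.1 = 5.058
  age 5: 0.13 × 38.8 = 5.044
  age 6: 0.10 × 48.8 = 4.880
Maximum at age 1 (5.916).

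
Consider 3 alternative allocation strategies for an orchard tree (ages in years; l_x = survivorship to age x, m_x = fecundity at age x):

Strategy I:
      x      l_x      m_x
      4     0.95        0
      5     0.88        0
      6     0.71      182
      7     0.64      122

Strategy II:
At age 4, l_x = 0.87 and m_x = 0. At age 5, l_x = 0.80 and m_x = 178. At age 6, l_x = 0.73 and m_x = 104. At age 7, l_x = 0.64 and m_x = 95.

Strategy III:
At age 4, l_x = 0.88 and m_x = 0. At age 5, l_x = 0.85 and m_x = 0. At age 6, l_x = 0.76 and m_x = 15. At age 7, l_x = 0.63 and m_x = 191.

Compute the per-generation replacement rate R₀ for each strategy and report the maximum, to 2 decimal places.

Strategy I: R₀ = 0.95×0 + 0.88×0 + 0.71×182 + 0.64×122 = 207.3000
Strategy II: R₀ = 0.87×0 + 0.80×178 + 0.73×104 + 0.64×95 = 279.1200
Strategy III: R₀ = 0.88×0 + 0.85×0 + 0.76×15 + 0.63×191 = 131.7300
Highest R₀: strategy II with 279.1200.

279.12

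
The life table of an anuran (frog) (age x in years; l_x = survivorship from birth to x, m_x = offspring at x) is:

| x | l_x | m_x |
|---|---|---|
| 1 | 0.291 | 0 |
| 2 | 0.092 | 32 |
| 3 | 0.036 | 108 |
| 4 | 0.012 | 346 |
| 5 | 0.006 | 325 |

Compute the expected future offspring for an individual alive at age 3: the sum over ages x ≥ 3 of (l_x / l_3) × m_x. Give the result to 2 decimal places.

l_3 = 0.036. Conditional survival from age 3 to x is l_x / l_3.
  x=3: (0.036/0.036) × 108 = 108.0000
  x=4: (0.012/0.036) × 346 = 115.3333
  x=5: (0.006/0.036) × 325 = 54.1667
Sum = 108.0000 + 115.3333 + 54.1667 = 277.5000

277.50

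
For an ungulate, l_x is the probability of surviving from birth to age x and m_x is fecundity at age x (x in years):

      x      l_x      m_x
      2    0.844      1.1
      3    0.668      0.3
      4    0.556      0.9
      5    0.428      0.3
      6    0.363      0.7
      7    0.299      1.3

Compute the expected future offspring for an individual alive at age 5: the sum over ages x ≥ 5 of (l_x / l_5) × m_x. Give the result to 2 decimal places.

1.80

l_5 = 0.428. Conditional survival from age 5 to x is l_x / l_5.
  x=5: (0.428/0.428) × 0.3 = 0.3000
  x=6: (0.363/0.428) × 0.7 = 0.5937
  x=7: (0.299/0.428) × 1.3 = 0.9082
Sum = 0.3000 + 0.5937 + 0.9082 = 1.8019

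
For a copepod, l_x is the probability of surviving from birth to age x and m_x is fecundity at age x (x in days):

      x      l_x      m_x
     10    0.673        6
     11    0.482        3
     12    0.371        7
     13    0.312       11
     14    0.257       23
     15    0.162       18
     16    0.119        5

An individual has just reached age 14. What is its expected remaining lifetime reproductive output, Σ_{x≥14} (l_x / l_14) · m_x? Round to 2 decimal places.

36.66

l_14 = 0.257. Conditional survival from age 14 to x is l_x / l_14.
  x=14: (0.257/0.257) × 23 = 23.0000
  x=15: (0.162/0.257) × 18 = 11.3463
  x=16: (0.119/0.257) × 5 = 2.3152
Sum = 23.0000 + 11.3463 + 2.3152 = 36.6615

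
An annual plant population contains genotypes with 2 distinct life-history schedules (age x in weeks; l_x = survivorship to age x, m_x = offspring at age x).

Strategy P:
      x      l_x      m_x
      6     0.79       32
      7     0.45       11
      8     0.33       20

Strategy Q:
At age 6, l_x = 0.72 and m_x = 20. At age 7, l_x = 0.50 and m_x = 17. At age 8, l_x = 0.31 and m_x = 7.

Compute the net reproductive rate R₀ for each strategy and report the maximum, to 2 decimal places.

Strategy P: R₀ = 0.79×32 + 0.45×11 + 0.33×20 = 36.8300
Strategy Q: R₀ = 0.72×20 + 0.50×17 + 0.31×7 = 25.0700
Highest R₀: strategy P with 36.8300.

36.83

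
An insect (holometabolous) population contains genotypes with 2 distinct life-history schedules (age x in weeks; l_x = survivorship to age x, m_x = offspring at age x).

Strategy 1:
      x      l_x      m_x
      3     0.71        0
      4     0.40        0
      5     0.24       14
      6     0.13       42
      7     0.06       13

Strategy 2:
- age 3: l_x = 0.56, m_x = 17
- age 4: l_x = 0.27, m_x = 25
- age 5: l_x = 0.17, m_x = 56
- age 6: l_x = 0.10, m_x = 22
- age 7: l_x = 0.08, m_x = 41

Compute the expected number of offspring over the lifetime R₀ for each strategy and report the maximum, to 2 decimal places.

Strategy 1: R₀ = 0.71×0 + 0.40×0 + 0.24×14 + 0.13×42 + 0.06×13 = 9.6000
Strategy 2: R₀ = 0.56×17 + 0.27×25 + 0.17×56 + 0.10×22 + 0.08×41 = 31.2700
Highest R₀: strategy 2 with 31.2700.

31.27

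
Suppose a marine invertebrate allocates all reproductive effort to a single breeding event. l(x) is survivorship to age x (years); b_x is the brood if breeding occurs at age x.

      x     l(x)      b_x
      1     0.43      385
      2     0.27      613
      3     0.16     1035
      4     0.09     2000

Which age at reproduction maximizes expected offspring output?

Expected offspring if breeding at age x = l(x) × b_x:
  age 1: 0.43 × 385 = 165.550
  age 2: 0.27 × 613 = 165.510
  age 3: 0.16 × 1035 = 165.600
  age 4: 0.09 × 2000 = 180.000
Maximum at age 4 (180.000).

4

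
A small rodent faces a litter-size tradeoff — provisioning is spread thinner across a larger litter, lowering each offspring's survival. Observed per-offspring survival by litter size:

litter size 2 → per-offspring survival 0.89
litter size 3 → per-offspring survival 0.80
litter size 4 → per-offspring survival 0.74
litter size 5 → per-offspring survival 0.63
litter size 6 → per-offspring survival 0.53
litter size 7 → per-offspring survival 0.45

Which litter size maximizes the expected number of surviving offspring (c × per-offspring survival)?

6

Expected surviving offspring = c × s(c):
  c=2: 2 × 0.89 = 1.780
  c=3: 3 × 0.80 = 2.400
  c=4: 4 × 0.74 = 2.960
  c=5: 5 × 0.63 = 3.150
  c=6: 6 × 0.53 = 3.180
  c=7: 7 × 0.45 = 3.150
Maximum at c = 6 (3.180 surviving offspring).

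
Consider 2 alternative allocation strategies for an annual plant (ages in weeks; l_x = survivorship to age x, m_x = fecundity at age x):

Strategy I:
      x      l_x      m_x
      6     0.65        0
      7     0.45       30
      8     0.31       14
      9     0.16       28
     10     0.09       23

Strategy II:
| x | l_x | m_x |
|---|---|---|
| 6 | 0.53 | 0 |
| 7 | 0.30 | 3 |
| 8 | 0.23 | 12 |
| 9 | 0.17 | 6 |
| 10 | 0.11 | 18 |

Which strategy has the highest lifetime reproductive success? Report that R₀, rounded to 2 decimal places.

Strategy I: R₀ = 0.65×0 + 0.45×30 + 0.31×14 + 0.16×28 + 0.09×23 = 24.3900
Strategy II: R₀ = 0.53×0 + 0.30×3 + 0.23×12 + 0.17×6 + 0.11×18 = 6.6600
Highest R₀: strategy I with 24.3900.

24.39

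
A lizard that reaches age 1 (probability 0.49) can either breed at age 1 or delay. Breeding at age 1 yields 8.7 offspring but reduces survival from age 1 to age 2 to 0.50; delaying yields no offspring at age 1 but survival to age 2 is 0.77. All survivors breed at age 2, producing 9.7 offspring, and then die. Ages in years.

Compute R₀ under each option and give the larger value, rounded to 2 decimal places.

6.64

breed at age 1: R₀ = 0.49 × (8.7 + 0.50 × 9.7) = 0.49 × 13.5500 = 6.6395
delay to age 2: R₀ = 0.49 × (0.77 × 9.7) = 0.49 × 7.4690 = 3.6598
Higher: breed at age 1 (6.6395).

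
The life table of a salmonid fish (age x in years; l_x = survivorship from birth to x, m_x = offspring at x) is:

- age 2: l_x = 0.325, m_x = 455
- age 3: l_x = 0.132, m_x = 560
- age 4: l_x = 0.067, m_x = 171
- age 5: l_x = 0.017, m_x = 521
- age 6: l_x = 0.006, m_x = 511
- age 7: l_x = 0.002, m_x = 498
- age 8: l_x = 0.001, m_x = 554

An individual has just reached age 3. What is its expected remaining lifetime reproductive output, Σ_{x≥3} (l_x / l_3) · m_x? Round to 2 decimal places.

748.86

l_3 = 0.132. Conditional survival from age 3 to x is l_x / l_3.
  x=3: (0.132/0.132) × 560 = 560.0000
  x=4: (0.067/0.132) × 171 = 86.7955
  x=5: (0.017/0.132) × 521 = 67.0985
  x=6: (0.006/0.132) × 511 = 23.2273
  x=7: (0.002/0.132) × 498 = 7.5455
  x=8: (0.001/0.132) × 554 = 4.1970
Sum = 560.0000 + 86.7955 + 67.0985 + 23.2273 + 7.5455 + 4.1970 = 748.8636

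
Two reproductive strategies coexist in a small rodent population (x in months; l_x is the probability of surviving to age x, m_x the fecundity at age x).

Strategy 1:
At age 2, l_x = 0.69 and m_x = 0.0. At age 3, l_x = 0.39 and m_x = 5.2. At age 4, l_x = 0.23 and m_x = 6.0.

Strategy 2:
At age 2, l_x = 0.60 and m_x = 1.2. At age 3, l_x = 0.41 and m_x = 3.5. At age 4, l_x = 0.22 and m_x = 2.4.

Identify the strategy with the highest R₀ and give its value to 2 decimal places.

3.41

Strategy 1: R₀ = 0.69×0.0 + 0.39×5.2 + 0.23×6.0 = 3.4080
Strategy 2: R₀ = 0.60×1.2 + 0.41×3.5 + 0.22×2.4 = 2.6830
Highest R₀: strategy 1 with 3.4080.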